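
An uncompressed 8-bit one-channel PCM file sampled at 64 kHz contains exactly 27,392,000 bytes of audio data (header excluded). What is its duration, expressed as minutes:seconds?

Byte rate = 64,000 × 1 × 1 = 64,000 bytes/s.
Duration = 27,392,000 / 64,000 = 428 s.
428 s = 7:08.

7:08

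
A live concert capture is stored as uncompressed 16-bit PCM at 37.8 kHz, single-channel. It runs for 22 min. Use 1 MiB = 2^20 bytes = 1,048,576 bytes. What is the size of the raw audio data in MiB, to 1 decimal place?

Duration = 22 min = 1,320 s.
Bytes = 37,800 samples/s × 1,320 s × 2 bytes/sample × 1 ch = 99,792,000 bytes.
99,792,000 / 1,048,576 = 95.2 MiB.

95.2 MiB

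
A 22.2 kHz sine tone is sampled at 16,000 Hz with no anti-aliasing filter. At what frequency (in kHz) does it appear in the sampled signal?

Nyquist = 16,000/2 = 8,000 Hz; 22,200 Hz exceeds it.
Alias = |22,200 − 1×16,000| = |22,200 − 16,000| = 6,200 Hz = 6.2 kHz.

6.2 kHz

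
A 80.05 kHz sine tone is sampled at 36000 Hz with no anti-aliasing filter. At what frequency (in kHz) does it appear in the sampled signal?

Nyquist = 36,000/2 = 18,000 Hz; 80,050 Hz exceeds it.
Alias = |80,050 − 2×36,000| = |80,050 − 72,000| = 8,050 Hz = 8.05 kHz.

8.05 kHz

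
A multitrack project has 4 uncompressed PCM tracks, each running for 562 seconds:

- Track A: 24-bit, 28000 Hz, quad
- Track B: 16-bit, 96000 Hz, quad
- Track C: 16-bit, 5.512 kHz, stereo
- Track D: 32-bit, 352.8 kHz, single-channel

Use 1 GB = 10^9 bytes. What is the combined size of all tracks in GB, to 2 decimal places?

1.43 GB

Track A: 28,000 × 562 × 3 × 4 = 188,832,000 bytes.
Track B: 96,000 × 562 × 2 × 4 = 431,616,000 bytes.
Track C: 5,512 × 562 × 2 × 2 = 12,390,976 bytes.
Track D: 352,800 × 562 × 4 × 1 = 793,094,400 bytes.
Total = 1,425,933,376 bytes = 1.43 GB.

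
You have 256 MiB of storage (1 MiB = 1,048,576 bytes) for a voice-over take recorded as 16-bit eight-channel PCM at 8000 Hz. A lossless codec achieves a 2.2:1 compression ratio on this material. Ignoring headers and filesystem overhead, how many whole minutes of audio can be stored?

76 minutes

Uncompressed byte rate = 8,000 × 2 × 8 = 128,000 bytes/s.
After 2.2:1 compression, effective rate ≈ 58181.82 bytes/s.
Capacity = 256 × 1,048,576 = 268,435,456 bytes.
268,435,456 / effective rate ≈ 4613.73 s → 76 minutes.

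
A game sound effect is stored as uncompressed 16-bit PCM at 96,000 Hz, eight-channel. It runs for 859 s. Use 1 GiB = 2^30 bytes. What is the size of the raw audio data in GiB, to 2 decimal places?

Bytes = 96,000 samples/s × 859 s × 2 bytes/sample × 8 ch = 1,319,424,000 bytes.
1,319,424,000 / 1,073,741,824 = 1.23 GiB.

1.23 GiB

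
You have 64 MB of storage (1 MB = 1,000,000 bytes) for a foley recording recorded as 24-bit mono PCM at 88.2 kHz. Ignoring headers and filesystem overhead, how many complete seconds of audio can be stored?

Uncompressed byte rate = 88,200 × 3 × 1 = 264,600 bytes/s.
Capacity = 64 × 1,000,000 = 64,000,000 bytes.
64,000,000 / 264,600 ≈ 241.87 s → 241 seconds.

241 seconds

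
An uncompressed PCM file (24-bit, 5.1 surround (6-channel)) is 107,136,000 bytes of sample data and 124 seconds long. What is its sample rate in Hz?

Bytes = sample_rate × seconds × bytes_per_sample × channels.
sample_rate = 107,136,000 / (124 × 3 × 6) = 107,136,000 / 2,232 = 48,000 Hz.

48,000 Hz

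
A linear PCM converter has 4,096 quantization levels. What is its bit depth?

log2(4,096) = 12.

12 bits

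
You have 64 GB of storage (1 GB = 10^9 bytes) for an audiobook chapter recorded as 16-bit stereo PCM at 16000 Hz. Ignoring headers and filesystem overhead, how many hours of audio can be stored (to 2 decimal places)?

277.78 hours

Uncompressed byte rate = 16,000 × 2 × 2 = 64,000 bytes/s.
Capacity = 64 × 1,000,000,000 = 64,000,000,000 bytes.
64,000,000,000 / 64,000 ≈ 1000000 s → 277.78 hours.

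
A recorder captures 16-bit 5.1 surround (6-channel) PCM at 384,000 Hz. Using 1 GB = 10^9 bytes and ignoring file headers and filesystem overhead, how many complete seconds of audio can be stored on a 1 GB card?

217 seconds

Uncompressed byte rate = 384,000 × 2 × 6 = 4,608,000 bytes/s.
Capacity = 1 × 1,000,000,000 = 1,000,000,000 bytes.
1,000,000,000 / 4,608,000 ≈ 217.01 s → 217 seconds.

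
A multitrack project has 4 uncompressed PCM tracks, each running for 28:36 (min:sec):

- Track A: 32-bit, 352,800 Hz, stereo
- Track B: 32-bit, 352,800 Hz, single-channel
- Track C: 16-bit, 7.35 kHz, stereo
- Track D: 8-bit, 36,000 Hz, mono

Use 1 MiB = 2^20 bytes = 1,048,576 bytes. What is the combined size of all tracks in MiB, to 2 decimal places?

28:36 (min:sec) = 1,716 s.
Track A: 352,800 × 1,716 × 4 × 2 = 4,843,238,400 bytes.
Track B: 352,800 × 1,716 × 4 × 1 = 2,421,619,200 bytes.
Track C: 7,350 × 1,716 × 2 × 2 = 50,450,400 bytes.
Track D: 36,000 × 1,716 × 1 × 1 = 61,776,000 bytes.
Total = 7,377,084,000 bytes = 7035.34 MiB.

7035.34 MiB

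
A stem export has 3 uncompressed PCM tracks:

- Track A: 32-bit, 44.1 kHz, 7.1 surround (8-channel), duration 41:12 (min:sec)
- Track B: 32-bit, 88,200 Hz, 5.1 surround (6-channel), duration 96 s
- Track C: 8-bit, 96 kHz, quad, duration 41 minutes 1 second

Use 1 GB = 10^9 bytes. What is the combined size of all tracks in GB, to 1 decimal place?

Track A: 41:12 (min:sec) = 2,472 s; 44,100 × 2,472 × 4 × 8 = 3,488,486,400 bytes.
Track B: 88,200 × 96 × 4 × 6 = 203,212,800 bytes.
Track C: 41 minutes 1 second = 2,461 s; 96,000 × 2,461 × 1 × 4 = 945,024,000 bytes.
Total = 4,636,723,200 bytes = 4.6 GB.

4.6 GB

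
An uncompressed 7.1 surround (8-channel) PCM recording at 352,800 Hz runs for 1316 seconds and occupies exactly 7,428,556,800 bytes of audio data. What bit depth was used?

16 bits

Bytes per sample = 7,428,556,800 / (352,800 × 1,316 × 8) = 7,428,556,800 / 3,714,278,400 = 2.
Bit depth = 2 × 8 = 16 bits.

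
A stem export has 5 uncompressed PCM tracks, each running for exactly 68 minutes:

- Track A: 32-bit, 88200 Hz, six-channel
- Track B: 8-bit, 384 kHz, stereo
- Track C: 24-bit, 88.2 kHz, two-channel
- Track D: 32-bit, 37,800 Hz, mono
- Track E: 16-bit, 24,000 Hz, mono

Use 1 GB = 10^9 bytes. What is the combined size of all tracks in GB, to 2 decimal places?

14.74 GB

exactly 68 minutes = 4,080 s.
Track A: 88,200 × 4,080 × 4 × 6 = 8,636,544,000 bytes.
Track B: 384,000 × 4,080 × 1 × 2 = 3,133,440,000 bytes.
Track C: 88,200 × 4,080 × 3 × 2 = 2,159,136,000 bytes.
Track D: 37,800 × 4,080 × 4 × 1 = 616,896,000 bytes.
Track E: 24,000 × 4,080 × 2 × 1 = 195,840,000 bytes.
Total = 14,741,856,000 bytes = 14.74 GB.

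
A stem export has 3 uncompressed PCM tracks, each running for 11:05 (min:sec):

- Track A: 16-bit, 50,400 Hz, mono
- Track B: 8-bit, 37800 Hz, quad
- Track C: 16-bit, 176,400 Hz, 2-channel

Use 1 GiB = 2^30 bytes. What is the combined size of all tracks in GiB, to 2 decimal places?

0.59 GiB

11:05 (min:sec) = 665 s.
Track A: 50,400 × 665 × 2 × 1 = 67,032,000 bytes.
Track B: 37,800 × 665 × 1 × 4 = 100,548,000 bytes.
Track C: 176,400 × 665 × 2 × 2 = 469,224,000 bytes.
Total = 636,804,000 bytes = 0.59 GiB.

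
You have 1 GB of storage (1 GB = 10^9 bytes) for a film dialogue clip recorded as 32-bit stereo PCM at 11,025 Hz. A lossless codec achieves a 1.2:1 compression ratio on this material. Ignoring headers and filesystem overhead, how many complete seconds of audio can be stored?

13,605 seconds

Uncompressed byte rate = 11,025 × 4 × 2 = 88,200 bytes/s.
After 1.2:1 compression, effective rate ≈ 73500 bytes/s.
Capacity = 1 × 1,000,000,000 = 1,000,000,000 bytes.
1,000,000,000 / effective rate ≈ 13605.44 s → 13,605 seconds.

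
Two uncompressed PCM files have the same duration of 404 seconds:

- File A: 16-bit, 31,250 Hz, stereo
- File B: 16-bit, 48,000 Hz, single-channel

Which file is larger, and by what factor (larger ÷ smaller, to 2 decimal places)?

File A: 31,250 × 2 × 2 = 125,000 bytes/s.
File B: 48,000 × 2 × 1 = 96,000 bytes/s.
File A is larger; ratio = 50,500,000 / 38,784,000 = 1.30.

File A, by a factor of 1.30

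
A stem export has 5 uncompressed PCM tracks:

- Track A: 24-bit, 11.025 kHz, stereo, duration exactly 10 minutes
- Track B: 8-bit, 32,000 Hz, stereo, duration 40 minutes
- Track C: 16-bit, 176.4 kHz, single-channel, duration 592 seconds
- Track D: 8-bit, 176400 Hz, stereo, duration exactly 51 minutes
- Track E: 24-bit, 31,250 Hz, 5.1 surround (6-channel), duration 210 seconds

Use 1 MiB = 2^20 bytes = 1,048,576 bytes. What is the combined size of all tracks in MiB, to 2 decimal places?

1525.73 MiB

Track A: exactly 10 minutes = 600 s; 11,025 × 600 × 3 × 2 = 39,690,000 bytes.
Track B: 40 minutes = 2,400 s; 32,000 × 2,400 × 1 × 2 = 153,600,000 bytes.
Track C: 176,400 × 592 × 2 × 1 = 208,857,600 bytes.
Track D: exactly 51 minutes = 3,060 s; 176,400 × 3,060 × 1 × 2 = 1,079,568,000 bytes.
Track E: 31,250 × 210 × 3 × 6 = 118,125,000 bytes.
Total = 1,599,840,600 bytes = 1525.73 MiB.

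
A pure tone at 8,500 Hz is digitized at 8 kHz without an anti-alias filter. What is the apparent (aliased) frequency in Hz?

Nyquist = 8,000/2 = 4,000 Hz; 8,500 Hz exceeds it.
Alias = |8,500 − 1×8,000| = |8,500 − 8,000| = 500 Hz.

500 Hz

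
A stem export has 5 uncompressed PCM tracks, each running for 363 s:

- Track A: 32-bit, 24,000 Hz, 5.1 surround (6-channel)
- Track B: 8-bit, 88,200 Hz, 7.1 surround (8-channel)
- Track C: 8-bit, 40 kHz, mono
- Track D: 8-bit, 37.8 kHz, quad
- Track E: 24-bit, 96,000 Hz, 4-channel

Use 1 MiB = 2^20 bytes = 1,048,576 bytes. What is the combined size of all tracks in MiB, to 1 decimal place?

Track A: 24,000 × 363 × 4 × 6 = 209,088,000 bytes.
Track B: 88,200 × 363 × 1 × 8 = 256,132,800 bytes.
Track C: 40,000 × 363 × 1 × 1 = 14,520,000 bytes.
Track D: 37,800 × 363 × 1 × 4 = 54,885,600 bytes.
Track E: 96,000 × 363 × 3 × 4 = 418,176,000 bytes.
Total = 952,802,400 bytes = 908.7 MiB.

908.7 MiB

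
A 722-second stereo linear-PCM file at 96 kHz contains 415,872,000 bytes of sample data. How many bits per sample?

24 bits

Bytes per sample = 415,872,000 / (96,000 × 722 × 2) = 415,872,000 / 138,624,000 = 3.
Bit depth = 3 × 8 = 24 bits.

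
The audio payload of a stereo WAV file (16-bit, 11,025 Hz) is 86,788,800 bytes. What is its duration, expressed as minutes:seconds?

Byte rate = 11,025 × 2 × 2 = 44,100 bytes/s.
Duration = 86,788,800 / 44,100 = 1,968 s.
1,968 s = 32:48.

32:48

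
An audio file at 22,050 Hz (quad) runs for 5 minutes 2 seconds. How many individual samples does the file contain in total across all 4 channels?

26,636,400 samples

5 minutes 2 seconds = 302 s.
22,050 × 302 s × 4 ch = 26,636,400 samples.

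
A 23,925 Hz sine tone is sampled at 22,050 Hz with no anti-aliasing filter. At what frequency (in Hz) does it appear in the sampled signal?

1,875 Hz

Nyquist = 22,050/2 = 11,025 Hz; 23,925 Hz exceeds it.
Alias = |23,925 − 1×22,050| = |23,925 − 22,050| = 1,875 Hz.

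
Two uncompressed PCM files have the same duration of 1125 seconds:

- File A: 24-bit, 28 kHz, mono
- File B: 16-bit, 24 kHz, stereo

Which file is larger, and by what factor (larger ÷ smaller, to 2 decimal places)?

File A: 28,000 × 3 × 1 = 84,000 bytes/s.
File B: 24,000 × 2 × 2 = 96,000 bytes/s.
File B is larger; ratio = 108,000,000 / 94,500,000 = 1.14.

File B, by a factor of 1.14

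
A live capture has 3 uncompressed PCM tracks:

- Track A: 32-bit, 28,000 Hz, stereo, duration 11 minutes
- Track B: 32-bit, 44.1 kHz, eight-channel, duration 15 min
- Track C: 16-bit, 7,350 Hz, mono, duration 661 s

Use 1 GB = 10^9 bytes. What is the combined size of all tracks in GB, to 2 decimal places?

Track A: 11 minutes = 660 s; 28,000 × 660 × 4 × 2 = 147,840,000 bytes.
Track B: 15 min = 900 s; 44,100 × 900 × 4 × 8 = 1,270,080,000 bytes.
Track C: 7,350 × 661 × 2 × 1 = 9,716,700 bytes.
Total = 1,427,636,700 bytes = 1.43 GB.

1.43 GB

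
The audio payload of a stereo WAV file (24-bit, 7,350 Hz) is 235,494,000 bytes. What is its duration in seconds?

5,340 seconds

Byte rate = 7,350 × 3 × 2 = 44,100 bytes/s.
Duration = 235,494,000 / 44,100 = 5,340 s.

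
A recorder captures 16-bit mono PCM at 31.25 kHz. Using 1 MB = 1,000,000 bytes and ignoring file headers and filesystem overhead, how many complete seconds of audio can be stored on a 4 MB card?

Uncompressed byte rate = 31,250 × 2 × 1 = 62,500 bytes/s.
Capacity = 4 × 1,000,000 = 4,000,000 bytes.
4,000,000 / 62,500 ≈ 64 s → 64 seconds.

64 seconds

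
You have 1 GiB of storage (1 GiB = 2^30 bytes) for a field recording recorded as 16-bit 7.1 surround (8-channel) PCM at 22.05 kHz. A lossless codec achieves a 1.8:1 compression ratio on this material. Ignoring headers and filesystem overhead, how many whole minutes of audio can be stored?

91 minutes

Uncompressed byte rate = 22,050 × 2 × 8 = 352,800 bytes/s.
After 1.8:1 compression, effective rate ≈ 196000 bytes/s.
Capacity = 1 × 1,073,741,824 = 1,073,741,824 bytes.
1,073,741,824 / effective rate ≈ 5478.27 s → 91 minutes.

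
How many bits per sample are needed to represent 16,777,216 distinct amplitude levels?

log2(16,777,216) = 24.

24 bits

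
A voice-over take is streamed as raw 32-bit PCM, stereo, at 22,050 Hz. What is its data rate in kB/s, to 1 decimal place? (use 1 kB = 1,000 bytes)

176.4 kB/s

Bit rate = 22,050 × 32 × 2 = 1,411,200 bits/s.
1,411,200 / 8 = 176,400 B/s = 176.4 kB/s.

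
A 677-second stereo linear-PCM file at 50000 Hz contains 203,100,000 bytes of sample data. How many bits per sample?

Bytes per sample = 203,100,000 / (50,000 × 677 × 2) = 203,100,000 / 67,700,000 = 3.
Bit depth = 3 × 8 = 24 bits.

24 bits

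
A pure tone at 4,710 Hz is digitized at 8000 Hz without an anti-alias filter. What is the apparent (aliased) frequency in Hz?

3,290 Hz

Nyquist = 8,000/2 = 4,000 Hz; 4,710 Hz exceeds it.
Alias = |4,710 − 1×8,000| = |4,710 − 8,000| = 3,290 Hz.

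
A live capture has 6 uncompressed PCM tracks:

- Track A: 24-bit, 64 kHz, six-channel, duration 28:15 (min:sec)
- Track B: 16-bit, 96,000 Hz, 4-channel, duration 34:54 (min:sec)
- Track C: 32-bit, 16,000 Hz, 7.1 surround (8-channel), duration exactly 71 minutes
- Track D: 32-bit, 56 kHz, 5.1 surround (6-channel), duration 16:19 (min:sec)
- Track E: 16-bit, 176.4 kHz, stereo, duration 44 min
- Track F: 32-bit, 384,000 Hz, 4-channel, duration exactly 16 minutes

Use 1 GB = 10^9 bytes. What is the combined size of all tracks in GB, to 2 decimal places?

Track A: 28:15 (min:sec) = 1,695 s; 64,000 × 1,695 × 3 × 6 = 1,952,640,000 bytes.
Track B: 34:54 (min:sec) = 2,094 s; 96,000 × 2,094 × 2 × 4 = 1,608,192,000 bytes.
Track C: exactly 71 minutes = 4,260 s; 16,000 × 4,260 × 4 × 8 = 2,181,120,000 bytes.
Track D: 16:19 (min:sec) = 979 s; 56,000 × 979 × 4 × 6 = 1,315,776,000 bytes.
Track E: 44 min = 2,640 s; 176,400 × 2,640 × 2 × 2 = 1,862,784,000 bytes.
Track F: exactly 16 minutes = 960 s; 384,000 × 960 × 4 × 4 = 5,898,240,000 bytes.
Total = 14,818,752,000 bytes = 14.82 GB.

14.82 GB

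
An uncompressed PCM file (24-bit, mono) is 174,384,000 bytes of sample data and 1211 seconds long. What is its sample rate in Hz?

48,000 Hz

Bytes = sample_rate × seconds × bytes_per_sample × channels.
sample_rate = 174,384,000 / (1,211 × 3 × 1) = 174,384,000 / 3,633 = 48,000 Hz.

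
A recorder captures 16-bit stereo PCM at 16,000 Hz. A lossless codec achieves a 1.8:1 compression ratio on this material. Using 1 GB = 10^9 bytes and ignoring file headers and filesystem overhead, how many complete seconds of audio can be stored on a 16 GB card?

Uncompressed byte rate = 16,000 × 2 × 2 = 64,000 bytes/s.
After 1.8:1 compression, effective rate ≈ 35555.56 bytes/s.
Capacity = 16 × 1,000,000,000 = 16,000,000,000 bytes.
16,000,000,000 / effective rate ≈ 450000 s → 450,000 seconds.

450,000 seconds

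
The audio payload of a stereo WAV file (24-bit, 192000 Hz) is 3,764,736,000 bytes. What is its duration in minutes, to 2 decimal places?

54.47 minutes

Byte rate = 192,000 × 3 × 2 = 1,152,000 bytes/s.
Duration = 3,764,736,000 / 1,152,000 = 3,268 s.
3,268 s / 60 = 54.47 minutes.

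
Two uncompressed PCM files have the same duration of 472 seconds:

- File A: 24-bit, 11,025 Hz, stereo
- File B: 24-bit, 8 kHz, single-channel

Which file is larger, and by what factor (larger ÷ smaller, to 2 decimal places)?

File A: 11,025 × 3 × 2 = 66,150 bytes/s.
File B: 8,000 × 3 × 1 = 24,000 bytes/s.
File A is larger; ratio = 31,222,800 / 11,328,000 = 2.76.

File A, by a factor of 2.76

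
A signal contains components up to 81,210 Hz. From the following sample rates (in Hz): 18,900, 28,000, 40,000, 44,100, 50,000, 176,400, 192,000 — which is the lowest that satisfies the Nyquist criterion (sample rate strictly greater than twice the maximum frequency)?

Need sample rate > 2 × 81,210 = 162,420 Hz.
Lowest listed rate above 162,420 Hz is 176,400 Hz.

176,400 Hz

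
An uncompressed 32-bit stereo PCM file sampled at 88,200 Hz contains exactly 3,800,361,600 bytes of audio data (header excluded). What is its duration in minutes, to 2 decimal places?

89.77 minutes

Byte rate = 88,200 × 4 × 2 = 705,600 bytes/s.
Duration = 3,800,361,600 / 705,600 = 5,386 s.
5,386 s / 60 = 89.77 minutes.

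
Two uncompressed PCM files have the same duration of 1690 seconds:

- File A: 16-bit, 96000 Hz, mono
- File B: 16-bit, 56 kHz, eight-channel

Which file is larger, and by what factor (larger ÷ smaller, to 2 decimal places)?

File B, by a factor of 4.67

File A: 96,000 × 2 × 1 = 192,000 bytes/s.
File B: 56,000 × 2 × 8 = 896,000 bytes/s.
File B is larger; ratio = 1,514,240,000 / 324,480,000 = 4.67.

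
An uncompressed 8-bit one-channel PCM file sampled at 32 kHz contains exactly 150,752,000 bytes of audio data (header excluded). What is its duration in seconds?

4,711 seconds

Byte rate = 32,000 × 1 × 1 = 32,000 bytes/s.
Duration = 150,752,000 / 32,000 = 4,711 s.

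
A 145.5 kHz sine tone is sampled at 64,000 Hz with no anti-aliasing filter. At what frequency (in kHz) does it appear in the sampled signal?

Nyquist = 64,000/2 = 32,000 Hz; 145,500 Hz exceeds it.
Alias = |145,500 − 2×64,000| = |145,500 − 128,000| = 17,500 Hz = 17.5 kHz.

17.5 kHz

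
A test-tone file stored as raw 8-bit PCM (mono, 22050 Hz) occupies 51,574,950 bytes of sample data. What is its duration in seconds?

Byte rate = 22,050 × 1 × 1 = 22,050 bytes/s.
Duration = 51,574,950 / 22,050 = 2,339 s.

2,339 seconds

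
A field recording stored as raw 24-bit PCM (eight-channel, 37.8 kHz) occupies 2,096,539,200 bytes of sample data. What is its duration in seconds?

Byte rate = 37,800 × 3 × 8 = 907,200 bytes/s.
Duration = 2,096,539,200 / 907,200 = 2,311 s.

2,311 seconds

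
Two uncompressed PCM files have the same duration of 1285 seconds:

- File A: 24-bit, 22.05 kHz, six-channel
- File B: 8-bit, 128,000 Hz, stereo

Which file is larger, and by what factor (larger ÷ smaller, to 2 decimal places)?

File A: 22,050 × 3 × 6 = 396,900 bytes/s.
File B: 128,000 × 1 × 2 = 256,000 bytes/s.
File A is larger; ratio = 510,016,500 / 328,960,000 = 1.55.

File A, by a factor of 1.55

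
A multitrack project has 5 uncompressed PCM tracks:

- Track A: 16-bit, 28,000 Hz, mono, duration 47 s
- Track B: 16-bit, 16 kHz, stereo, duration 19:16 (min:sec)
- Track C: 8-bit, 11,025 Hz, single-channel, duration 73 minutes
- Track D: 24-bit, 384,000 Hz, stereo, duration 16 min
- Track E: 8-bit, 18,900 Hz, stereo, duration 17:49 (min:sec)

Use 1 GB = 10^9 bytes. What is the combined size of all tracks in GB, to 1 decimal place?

2.4 GB

Track A: 28,000 × 47 × 2 × 1 = 2,632,000 bytes.
Track B: 19:16 (min:sec) = 1,156 s; 16,000 × 1,156 × 2 × 2 = 73,984,000 bytes.
Track C: 73 minutes = 4,380 s; 11,025 × 4,380 × 1 × 1 = 48,289,500 bytes.
Track D: 16 min = 960 s; 384,000 × 960 × 3 × 2 = 2,211,840,000 bytes.
Track E: 17:49 (min:sec) = 1,069 s; 18,900 × 1,069 × 1 × 2 = 40,408,200 bytes.
Total = 2,377,153,700 bytes = 2.4 GB.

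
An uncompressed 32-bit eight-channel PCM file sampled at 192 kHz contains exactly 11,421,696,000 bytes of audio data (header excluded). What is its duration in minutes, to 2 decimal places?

Byte rate = 192,000 × 4 × 8 = 6,144,000 bytes/s.
Duration = 11,421,696,000 / 6,144,000 = 1,859 s.
1,859 s / 60 = 30.98 minutes.

30.98 minutes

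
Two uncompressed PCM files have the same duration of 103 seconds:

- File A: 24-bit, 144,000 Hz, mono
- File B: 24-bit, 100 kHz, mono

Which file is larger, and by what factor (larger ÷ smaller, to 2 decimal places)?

File A: 144,000 × 3 × 1 = 432,000 bytes/s.
File B: 100,000 × 3 × 1 = 300,000 bytes/s.
File A is larger; ratio = 44,496,000 / 30,900,000 = 1.44.

File A, by a factor of 1.44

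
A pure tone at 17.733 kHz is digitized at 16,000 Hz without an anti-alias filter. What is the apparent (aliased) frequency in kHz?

1.733 kHz

Nyquist = 16,000/2 = 8,000 Hz; 17,733 Hz exceeds it.
Alias = |17,733 − 1×16,000| = |17,733 − 16,000| = 1,733 Hz = 1.733 kHz.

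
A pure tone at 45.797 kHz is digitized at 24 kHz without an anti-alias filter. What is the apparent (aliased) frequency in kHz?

2.203 kHz

Nyquist = 24,000/2 = 12,000 Hz; 45,797 Hz exceeds it.
Alias = |45,797 − 2×24,000| = |45,797 − 48,000| = 2,203 Hz = 2.203 kHz.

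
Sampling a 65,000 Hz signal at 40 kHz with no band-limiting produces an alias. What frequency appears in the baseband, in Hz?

Nyquist = 40,000/2 = 20,000 Hz; 65,000 Hz exceeds it.
Alias = |65,000 − 2×40,000| = |65,000 − 80,000| = 15,000 Hz.

15,000 Hz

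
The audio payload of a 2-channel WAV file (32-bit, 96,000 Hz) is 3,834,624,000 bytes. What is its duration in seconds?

4,993 seconds

Byte rate = 96,000 × 4 × 2 = 768,000 bytes/s.
Duration = 3,834,624,000 / 768,000 = 4,993 s.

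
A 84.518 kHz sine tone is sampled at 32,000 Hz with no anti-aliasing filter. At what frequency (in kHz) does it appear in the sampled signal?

11.482 kHz

Nyquist = 32,000/2 = 16,000 Hz; 84,518 Hz exceeds it.
Alias = |84,518 − 3×32,000| = |84,518 − 96,000| = 11,482 Hz = 11.482 kHz.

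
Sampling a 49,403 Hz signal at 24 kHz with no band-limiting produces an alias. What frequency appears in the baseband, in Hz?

Nyquist = 24,000/2 = 12,000 Hz; 49,403 Hz exceeds it.
Alias = |49,403 − 2×24,000| = |49,403 − 48,000| = 1,403 Hz.

1,403 Hz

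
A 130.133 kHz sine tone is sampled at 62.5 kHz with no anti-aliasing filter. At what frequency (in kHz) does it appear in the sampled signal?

5.133 kHz

Nyquist = 62,500/2 = 31,250 Hz; 130,133 Hz exceeds it.
Alias = |130,133 − 2×62,500| = |130,133 − 125,000| = 5,133 Hz = 5.133 kHz.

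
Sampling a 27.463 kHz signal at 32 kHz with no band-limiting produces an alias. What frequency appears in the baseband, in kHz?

4.537 kHz

Nyquist = 32,000/2 = 16,000 Hz; 27,463 Hz exceeds it.
Alias = |27,463 − 1×32,000| = |27,463 − 32,000| = 4,537 Hz = 4.537 kHz.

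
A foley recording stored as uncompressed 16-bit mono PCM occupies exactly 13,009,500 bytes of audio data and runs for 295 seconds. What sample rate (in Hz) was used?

Bytes = sample_rate × seconds × bytes_per_sample × channels.
sample_rate = 13,009,500 / (295 × 2 × 1) = 13,009,500 / 590 = 22,050 Hz.

22,050 Hz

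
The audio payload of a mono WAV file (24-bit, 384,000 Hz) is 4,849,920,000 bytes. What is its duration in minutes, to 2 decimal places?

Byte rate = 384,000 × 3 × 1 = 1,152,000 bytes/s.
Duration = 4,849,920,000 / 1,152,000 = 4,210 s.
4,210 s / 60 = 70.17 minutes.

70.17 minutes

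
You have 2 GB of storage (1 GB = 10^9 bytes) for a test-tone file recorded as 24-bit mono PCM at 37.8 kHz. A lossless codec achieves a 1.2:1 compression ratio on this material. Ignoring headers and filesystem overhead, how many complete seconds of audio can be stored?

Uncompressed byte rate = 37,800 × 3 × 1 = 113,400 bytes/s.
After 1.2:1 compression, effective rate ≈ 94500 bytes/s.
Capacity = 2 × 1,000,000,000 = 2,000,000,000 bytes.
2,000,000,000 / effective rate ≈ 21164.02 s → 21,164 seconds.

21,164 seconds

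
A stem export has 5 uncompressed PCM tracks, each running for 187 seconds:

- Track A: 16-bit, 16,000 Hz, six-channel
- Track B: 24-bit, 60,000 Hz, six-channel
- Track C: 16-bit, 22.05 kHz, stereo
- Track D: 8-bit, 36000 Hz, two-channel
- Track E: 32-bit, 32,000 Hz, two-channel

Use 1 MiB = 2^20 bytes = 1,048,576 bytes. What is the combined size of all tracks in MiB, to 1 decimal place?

301.1 MiB

Track A: 16,000 × 187 × 2 × 6 = 35,904,000 bytes.
Track B: 60,000 × 187 × 3 × 6 = 201,960,000 bytes.
Track C: 22,050 × 187 × 2 × 2 = 16,493,400 bytes.
Track D: 36,000 × 187 × 1 × 2 = 13,464,000 bytes.
Track E: 32,000 × 187 × 4 × 2 = 47,872,000 bytes.
Total = 315,693,400 bytes = 301.1 MiB.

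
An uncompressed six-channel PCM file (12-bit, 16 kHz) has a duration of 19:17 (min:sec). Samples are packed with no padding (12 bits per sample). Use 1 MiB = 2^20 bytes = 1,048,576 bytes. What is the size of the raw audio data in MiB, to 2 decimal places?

158.89 MiB

Duration = 19:17 (min:sec) = 1,157 s.
Bits = 16,000 × 1,157 × 12 × 6 = 1,332,864,000 bits = 166,608,000 bytes.
166,608,000 / 1,048,576 = 158.89 MiB.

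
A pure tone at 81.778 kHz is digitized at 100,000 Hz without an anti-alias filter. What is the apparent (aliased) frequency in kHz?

18.222 kHz

Nyquist = 100,000/2 = 50,000 Hz; 81,778 Hz exceeds it.
Alias = |81,778 − 1×100,000| = |81,778 − 100,000| = 18,222 Hz = 18.222 kHz.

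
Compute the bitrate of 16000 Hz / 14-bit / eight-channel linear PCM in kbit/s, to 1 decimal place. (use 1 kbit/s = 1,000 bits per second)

1792.0 kbit/s

Bit rate = 16,000 × 14 × 8 = 1,792,000 bits/s.
= 1792.0 kbit/s.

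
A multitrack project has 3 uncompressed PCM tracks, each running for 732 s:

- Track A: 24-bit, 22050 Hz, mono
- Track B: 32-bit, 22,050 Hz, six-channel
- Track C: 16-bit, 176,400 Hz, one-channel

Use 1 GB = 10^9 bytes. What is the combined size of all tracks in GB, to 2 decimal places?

0.69 GB

Track A: 22,050 × 732 × 3 × 1 = 48,421,800 bytes.
Track B: 22,050 × 732 × 4 × 6 = 387,374,400 bytes.
Track C: 176,400 × 732 × 2 × 1 = 258,249,600 bytes.
Total = 694,045,800 bytes = 0.69 GB.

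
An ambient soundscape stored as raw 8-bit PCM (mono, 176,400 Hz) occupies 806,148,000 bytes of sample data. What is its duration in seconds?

Byte rate = 176,400 × 1 × 1 = 176,400 bytes/s.
Duration = 806,148,000 / 176,400 = 4,570 s.

4,570 seconds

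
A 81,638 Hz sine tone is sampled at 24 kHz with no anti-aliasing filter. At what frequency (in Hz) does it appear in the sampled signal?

9,638 Hz

Nyquist = 24,000/2 = 12,000 Hz; 81,638 Hz exceeds it.
Alias = |81,638 − 3×24,000| = |81,638 − 72,000| = 9,638 Hz.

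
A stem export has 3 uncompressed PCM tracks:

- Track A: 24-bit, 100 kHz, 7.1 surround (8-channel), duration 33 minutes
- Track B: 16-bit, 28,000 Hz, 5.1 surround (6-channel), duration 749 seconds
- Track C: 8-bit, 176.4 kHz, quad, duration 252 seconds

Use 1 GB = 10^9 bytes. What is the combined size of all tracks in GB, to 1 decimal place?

Track A: 33 minutes = 1,980 s; 100,000 × 1,980 × 3 × 8 = 4,752,000,000 bytes.
Track B: 28,000 × 749 × 2 × 6 = 251,664,000 bytes.
Track C: 176,400 × 252 × 1 × 4 = 177,811,200 bytes.
Total = 5,181,475,200 bytes = 5.2 GB.

5.2 GB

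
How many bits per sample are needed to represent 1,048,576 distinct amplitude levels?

log2(1,048,576) = 20.

20 bits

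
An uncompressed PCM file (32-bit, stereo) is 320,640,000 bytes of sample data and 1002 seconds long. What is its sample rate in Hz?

Bytes = sample_rate × seconds × bytes_per_sample × channels.
sample_rate = 320,640,000 / (1,002 × 4 × 2) = 320,640,000 / 8,016 = 40,000 Hz.

40,000 Hz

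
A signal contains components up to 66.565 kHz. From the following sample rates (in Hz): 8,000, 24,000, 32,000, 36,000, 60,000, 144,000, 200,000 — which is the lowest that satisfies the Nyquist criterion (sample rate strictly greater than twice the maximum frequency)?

Need sample rate > 2 × 66,565 = 133,130 Hz.
Lowest listed rate above 133,130 Hz is 144,000 Hz.

144,000 Hz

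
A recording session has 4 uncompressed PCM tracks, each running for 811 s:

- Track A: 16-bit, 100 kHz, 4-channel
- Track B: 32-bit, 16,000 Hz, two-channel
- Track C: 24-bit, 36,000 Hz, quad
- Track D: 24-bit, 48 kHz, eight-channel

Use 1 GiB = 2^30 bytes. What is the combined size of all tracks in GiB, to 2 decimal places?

Track A: 100,000 × 811 × 2 × 4 = 648,800,000 bytes.
Track B: 16,000 × 811 × 4 × 2 = 103,808,000 bytes.
Track C: 36,000 × 811 × 3 × 4 = 350,352,000 bytes.
Track D: 48,000 × 811 × 3 × 8 = 934,272,000 bytes.
Total = 2,037,232,000 bytes = 1.90 GiB.

1.90 GiB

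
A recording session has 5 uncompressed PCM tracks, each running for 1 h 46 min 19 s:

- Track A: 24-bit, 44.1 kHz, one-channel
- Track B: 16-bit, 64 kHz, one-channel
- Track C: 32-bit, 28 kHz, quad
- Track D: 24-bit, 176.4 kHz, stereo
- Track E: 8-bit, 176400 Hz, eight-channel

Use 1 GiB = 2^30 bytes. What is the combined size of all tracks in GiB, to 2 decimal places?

18.88 GiB

1 h 46 min 19 s = 6,379 s.
Track A: 44,100 × 6,379 × 3 × 1 = 843,941,700 bytes.
Track B: 64,000 × 6,379 × 2 × 1 = 816,512,000 bytes.
Track C: 28,000 × 6,379 × 4 × 4 = 2,857,792,000 bytes.
Track D: 176,400 × 6,379 × 3 × 2 = 6,751,533,600 bytes.
Track E: 176,400 × 6,379 × 1 × 8 = 9,002,044,800 bytes.
Total = 20,271,824,100 bytes = 18.88 GiB.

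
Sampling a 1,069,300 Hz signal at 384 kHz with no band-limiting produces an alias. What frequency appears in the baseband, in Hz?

Nyquist = 384,000/2 = 192,000 Hz; 1,069,300 Hz exceeds it.
Alias = |1,069,300 − 3×384,000| = |1,069,300 − 1,152,000| = 82,700 Hz.

82,700 Hz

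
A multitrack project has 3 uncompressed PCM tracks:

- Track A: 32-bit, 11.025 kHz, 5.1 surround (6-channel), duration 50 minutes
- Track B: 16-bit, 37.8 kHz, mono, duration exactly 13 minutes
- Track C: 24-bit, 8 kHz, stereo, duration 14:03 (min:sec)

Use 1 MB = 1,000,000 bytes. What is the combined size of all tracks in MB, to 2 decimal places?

Track A: 50 minutes = 3,000 s; 11,025 × 3,000 × 4 × 6 = 793,800,000 bytes.
Track B: exactly 13 minutes = 780 s; 37,800 × 780 × 2 × 1 = 58,968,000 bytes.
Track C: 14:03 (min:sec) = 843 s; 8,000 × 843 × 3 × 2 = 40,464,000 bytes.
Total = 893,232,000 bytes = 893.23 MB.

893.23 MB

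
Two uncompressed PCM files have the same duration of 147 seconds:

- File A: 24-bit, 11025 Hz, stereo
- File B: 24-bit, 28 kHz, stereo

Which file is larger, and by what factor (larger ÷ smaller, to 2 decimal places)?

File B, by a factor of 2.54

File A: 11,025 × 3 × 2 = 66,150 bytes/s.
File B: 28,000 × 3 × 2 = 168,000 bytes/s.
File B is larger; ratio = 24,696,000 / 9,724,050 = 2.54.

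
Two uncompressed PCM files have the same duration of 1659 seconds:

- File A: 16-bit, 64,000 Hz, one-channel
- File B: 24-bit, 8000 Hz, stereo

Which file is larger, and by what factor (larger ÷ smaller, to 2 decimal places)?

File A: 64,000 × 2 × 1 = 128,000 bytes/s.
File B: 8,000 × 3 × 2 = 48,000 bytes/s.
File A is larger; ratio = 212,352,000 / 79,632,000 = 2.67.

File A, by a factor of 2.67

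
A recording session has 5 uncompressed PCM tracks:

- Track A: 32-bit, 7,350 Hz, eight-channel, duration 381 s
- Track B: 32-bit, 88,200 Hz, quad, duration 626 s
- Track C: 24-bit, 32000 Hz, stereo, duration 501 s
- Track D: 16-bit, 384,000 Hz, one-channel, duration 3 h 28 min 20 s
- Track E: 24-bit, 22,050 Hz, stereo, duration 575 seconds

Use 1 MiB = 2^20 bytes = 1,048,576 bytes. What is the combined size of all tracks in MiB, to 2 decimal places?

10247.50 MiB

Track A: 7,350 × 381 × 4 × 8 = 89,611,200 bytes.
Track B: 88,200 × 626 × 4 × 4 = 883,411,200 bytes.
Track C: 32,000 × 501 × 3 × 2 = 96,192,000 bytes.
Track D: 3 h 28 min 20 s = 12,500 s; 384,000 × 12,500 × 2 × 1 = 9,600,000,000 bytes.
Track E: 22,050 × 575 × 3 × 2 = 76,072,500 bytes.
Total = 10,745,286,900 bytes = 10247.50 MiB.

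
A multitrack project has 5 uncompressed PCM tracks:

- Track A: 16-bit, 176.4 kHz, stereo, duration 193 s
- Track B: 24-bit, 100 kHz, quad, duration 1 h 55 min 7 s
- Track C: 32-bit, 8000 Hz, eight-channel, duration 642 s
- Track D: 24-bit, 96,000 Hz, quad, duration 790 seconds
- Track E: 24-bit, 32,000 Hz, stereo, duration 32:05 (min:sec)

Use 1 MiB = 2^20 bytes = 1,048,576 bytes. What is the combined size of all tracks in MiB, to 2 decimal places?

9411.44 MiB

Track A: 176,400 × 193 × 2 × 2 = 136,180,800 bytes.
Track B: 1 h 55 min 7 s = 6,907 s; 100,000 × 6,907 × 3 × 4 = 8,288,400,000 bytes.
Track C: 8,000 × 642 × 4 × 8 = 164,352,000 bytes.
Track D: 96,000 × 790 × 3 × 4 = 910,080,000 bytes.
Track E: 32:05 (min:sec) = 1,925 s; 32,000 × 1,925 × 3 × 2 = 369,600,000 bytes.
Total = 9,868,612,800 bytes = 9411.44 MiB.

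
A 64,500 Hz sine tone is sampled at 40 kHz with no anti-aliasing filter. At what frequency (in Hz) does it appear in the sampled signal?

Nyquist = 40,000/2 = 20,000 Hz; 64,500 Hz exceeds it.
Alias = |64,500 − 2×40,000| = |64,500 − 80,000| = 15,500 Hz.

15,500 Hz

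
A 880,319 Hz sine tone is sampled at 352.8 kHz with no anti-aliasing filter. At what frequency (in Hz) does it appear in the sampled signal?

Nyquist = 352,800/2 = 176,400 Hz; 880,319 Hz exceeds it.
Alias = |880,319 − 2×352,800| = |880,319 − 705,600| = 174,719 Hz.

174,719 Hz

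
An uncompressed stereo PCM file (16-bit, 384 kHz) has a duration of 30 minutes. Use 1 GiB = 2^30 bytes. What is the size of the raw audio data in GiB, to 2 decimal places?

2.57 GiB

Duration = 30 minutes = 1,800 s.
Bytes = 384,000 samples/s × 1,800 s × 2 bytes/sample × 2 ch = 2,764,800,000 bytes.
2,764,800,000 / 1,073,741,824 = 2.57 GiB.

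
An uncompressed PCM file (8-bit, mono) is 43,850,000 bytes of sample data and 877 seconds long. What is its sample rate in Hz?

Bytes = sample_rate × seconds × bytes_per_sample × channels.
sample_rate = 43,850,000 / (877 × 1 × 1) = 43,850,000 / 877 = 50,000 Hz.

50,000 Hz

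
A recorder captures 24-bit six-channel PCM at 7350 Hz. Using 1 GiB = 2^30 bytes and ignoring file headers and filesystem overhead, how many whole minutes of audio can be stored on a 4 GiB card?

541 minutes

Uncompressed byte rate = 7,350 × 3 × 6 = 132,300 bytes/s.
Capacity = 4 × 1,073,741,824 = 4,294,967,296 bytes.
4,294,967,296 / 132,300 ≈ 32463.85 s → 541 minutes.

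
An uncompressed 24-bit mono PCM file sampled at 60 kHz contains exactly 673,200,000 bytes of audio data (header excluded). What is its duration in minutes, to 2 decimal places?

62.33 minutes

Byte rate = 60,000 × 3 × 1 = 180,000 bytes/s.
Duration = 673,200,000 / 180,000 = 3,740 s.
3,740 s / 60 = 62.33 minutes.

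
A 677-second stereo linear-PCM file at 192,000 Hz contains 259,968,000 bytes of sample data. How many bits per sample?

8 bits

Bytes per sample = 259,968,000 / (192,000 × 677 × 2) = 259,968,000 / 259,968,000 = 1.
Bit depth = 1 × 8 = 8 bits.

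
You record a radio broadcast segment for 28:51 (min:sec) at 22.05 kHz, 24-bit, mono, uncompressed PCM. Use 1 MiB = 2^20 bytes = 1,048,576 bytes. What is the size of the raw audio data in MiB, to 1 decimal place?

Duration = 28:51 (min:sec) = 1,731 s.
Bytes = 22,050 samples/s × 1,731 s × 3 bytes/sample × 1 ch = 114,505,650 bytes.
114,505,650 / 1,048,576 = 109.2 MiB.

109.2 MiB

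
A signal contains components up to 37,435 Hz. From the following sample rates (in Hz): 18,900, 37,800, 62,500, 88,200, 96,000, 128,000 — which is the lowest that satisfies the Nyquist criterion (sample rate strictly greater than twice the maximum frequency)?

Need sample rate > 2 × 37,435 = 74,870 Hz.
Lowest listed rate above 74,870 Hz is 88,200 Hz.

88,200 Hz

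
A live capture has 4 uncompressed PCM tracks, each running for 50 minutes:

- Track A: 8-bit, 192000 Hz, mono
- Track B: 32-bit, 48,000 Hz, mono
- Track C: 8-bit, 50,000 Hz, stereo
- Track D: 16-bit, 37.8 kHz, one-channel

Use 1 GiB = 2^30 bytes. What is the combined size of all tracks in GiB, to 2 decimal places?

1.56 GiB

50 minutes = 3,000 s.
Track A: 192,000 × 3,000 × 1 × 1 = 576,000,000 bytes.
Track B: 48,000 × 3,000 × 4 × 1 = 576,000,000 bytes.
Track C: 50,000 × 3,000 × 1 × 2 = 300,000,000 bytes.
Track D: 37,800 × 3,000 × 2 × 1 = 226,800,000 bytes.
Total = 1,678,800,000 bytes = 1.56 GiB.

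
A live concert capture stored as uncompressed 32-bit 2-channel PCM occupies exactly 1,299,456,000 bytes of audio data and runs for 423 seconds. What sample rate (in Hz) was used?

384,000 Hz

Bytes = sample_rate × seconds × bytes_per_sample × channels.
sample_rate = 1,299,456,000 / (423 × 4 × 2) = 1,299,456,000 / 3,384 = 384,000 Hz.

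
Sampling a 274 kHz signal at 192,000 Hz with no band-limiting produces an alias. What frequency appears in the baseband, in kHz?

Nyquist = 192,000/2 = 96,000 Hz; 274,000 Hz exceeds it.
Alias = |274,000 − 1×192,000| = |274,000 − 192,000| = 82,000 Hz = 82 kHz.

82 kHz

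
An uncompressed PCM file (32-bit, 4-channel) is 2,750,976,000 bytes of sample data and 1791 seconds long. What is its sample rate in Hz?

Bytes = sample_rate × seconds × bytes_per_sample × channels.
sample_rate = 2,750,976,000 / (1,791 × 4 × 4) = 2,750,976,000 / 28,656 = 96,000 Hz.

96,000 Hz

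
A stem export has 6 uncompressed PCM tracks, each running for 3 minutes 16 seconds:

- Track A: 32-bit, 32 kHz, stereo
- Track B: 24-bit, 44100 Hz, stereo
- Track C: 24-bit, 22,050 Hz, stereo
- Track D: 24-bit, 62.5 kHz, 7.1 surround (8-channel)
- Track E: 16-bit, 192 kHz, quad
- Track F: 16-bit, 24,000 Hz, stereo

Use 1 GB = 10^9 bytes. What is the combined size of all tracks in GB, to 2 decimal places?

3 minutes 16 seconds = 196 s.
Track A: 32,000 × 196 × 4 × 2 = 50,176,000 bytes.
Track B: 44,100 × 196 × 3 × 2 = 51,861,600 bytes.
Track C: 22,050 × 196 × 3 × 2 = 25,930,800 bytes.
Track D: 62,500 × 196 × 3 × 8 = 294,000,000 bytes.
Track E: 192,000 × 196 × 2 × 4 = 301,056,000 bytes.
Track F: 24,000 × 196 × 2 × 2 = 18,816,000 bytes.
Total = 741,840,400 bytes = 0.74 GB.

0.74 GB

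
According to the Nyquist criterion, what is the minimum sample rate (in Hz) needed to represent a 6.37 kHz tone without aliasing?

Minimum sample rate = 2 × 6,370 Hz = 12,740 Hz.

12,740 Hz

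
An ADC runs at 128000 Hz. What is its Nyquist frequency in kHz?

64 kHz

Nyquist frequency = sample rate / 2 = 128,000 / 2 = 64 kHz.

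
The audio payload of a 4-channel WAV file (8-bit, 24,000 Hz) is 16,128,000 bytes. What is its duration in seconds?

168 seconds

Byte rate = 24,000 × 1 × 4 = 96,000 bytes/s.
Duration = 16,128,000 / 96,000 = 168 s.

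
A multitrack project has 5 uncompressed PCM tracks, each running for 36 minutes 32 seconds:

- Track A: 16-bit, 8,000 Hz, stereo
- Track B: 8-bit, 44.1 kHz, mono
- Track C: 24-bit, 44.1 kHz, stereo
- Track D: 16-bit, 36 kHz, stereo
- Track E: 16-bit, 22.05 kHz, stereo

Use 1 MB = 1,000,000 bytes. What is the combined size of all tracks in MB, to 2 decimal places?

1255.80 MB

36 minutes 32 seconds = 2,192 s.
Track A: 8,000 × 2,192 × 2 × 2 = 70,144,000 bytes.
Track B: 44,100 × 2,192 × 1 × 1 = 96,667,200 bytes.
Track C: 44,100 × 2,192 × 3 × 2 = 580,003,200 bytes.
Track D: 36,000 × 2,192 × 2 × 2 = 315,648,000 bytes.
Track E: 22,050 × 2,192 × 2 × 2 = 193,334,400 bytes.
Total = 1,255,796,800 bytes = 1255.80 MB.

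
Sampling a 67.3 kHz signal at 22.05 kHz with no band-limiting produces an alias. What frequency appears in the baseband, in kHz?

Nyquist = 22,050/2 = 11,025 Hz; 67,300 Hz exceeds it.
Alias = |67,300 − 3×22,050| = |67,300 − 66,150| = 1,150 Hz = 1.15 kHz.

1.15 kHz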